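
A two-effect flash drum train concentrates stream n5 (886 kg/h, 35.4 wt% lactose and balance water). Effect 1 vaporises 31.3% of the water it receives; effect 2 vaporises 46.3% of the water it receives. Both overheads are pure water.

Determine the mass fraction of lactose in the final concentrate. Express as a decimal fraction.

0.598

water in feed = 886×0.646 = 572.36 kg/h.
After stage 1: water left = (1−0.313)×572.36 = 393.21; stream total = 706.85 kg/h.
After stage 2: water left = (1−0.463)×393.21 = 211.15; final concentrate = 524.8 kg/h.
lactose fraction = 313.64/524.8 = 0.598.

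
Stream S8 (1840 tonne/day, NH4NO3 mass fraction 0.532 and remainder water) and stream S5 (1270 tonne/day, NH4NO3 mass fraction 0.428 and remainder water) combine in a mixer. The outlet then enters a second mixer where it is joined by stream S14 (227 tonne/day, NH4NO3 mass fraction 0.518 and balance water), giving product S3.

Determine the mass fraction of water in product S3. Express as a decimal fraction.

0.509

Overall, product flow = 3337 tonne/day.
water in = 1840×0.468 + 1270×0.572 + 227×0.482 = 1697 tonne/day.
water fraction in S3 = 0.509.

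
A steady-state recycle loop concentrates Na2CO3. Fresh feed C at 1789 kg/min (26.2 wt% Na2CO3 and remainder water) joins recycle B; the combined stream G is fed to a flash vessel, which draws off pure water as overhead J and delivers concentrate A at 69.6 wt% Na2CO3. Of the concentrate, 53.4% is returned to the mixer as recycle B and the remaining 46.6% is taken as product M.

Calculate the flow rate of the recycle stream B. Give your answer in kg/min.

771.7 kg/min

Overall Na2CO3 balance (none leaves overhead): Na2CO3 in fresh feed = Na2CO3 in product, i.e. 1789×0.262 = (1−0.534)·A·0.696.
A = 468.72/(0.696×0.466) = 1445.2 kg/min.
Recycle B = 0.534×1445.2 = 771.72 kg/min.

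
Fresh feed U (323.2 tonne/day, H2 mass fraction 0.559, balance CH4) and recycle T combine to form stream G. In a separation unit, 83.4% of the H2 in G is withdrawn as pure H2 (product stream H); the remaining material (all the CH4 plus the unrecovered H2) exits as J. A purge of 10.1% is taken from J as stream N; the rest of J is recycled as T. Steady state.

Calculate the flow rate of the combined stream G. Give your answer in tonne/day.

1624 tonne/day

CH4 enters only via U and leaves only via the purge: 323.2×0.441 = 0.101×(CH4 in J), and the separation unit passes all CH4, so CH4 in G = CH4 in J = 1411.2 tonne/day.
H2 in G: m_A = 323.2×0.559 + (1−0.101)·(1−0.834)·m_A, so m_A = 180.67/0.8508 = 212.36 tonne/day.
G = 212.36 + 1411.2 = 1623.6 tonne/day.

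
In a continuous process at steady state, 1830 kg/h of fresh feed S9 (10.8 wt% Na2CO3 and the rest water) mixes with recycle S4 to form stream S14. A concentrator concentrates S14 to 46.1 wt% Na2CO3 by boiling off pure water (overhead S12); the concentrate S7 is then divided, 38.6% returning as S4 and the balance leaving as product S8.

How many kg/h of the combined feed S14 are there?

2100 kg/h

Overall Na2CO3 balance (none leaves overhead): Na2CO3 in fresh feed = Na2CO3 in product, i.e. 1830×0.108 = (1−0.386)·S7·0.461.
S7 = 197.64/(0.461×0.614) = 698.24 kg/h.
Recycle S4 = 0.386×698.24 = 269.52 kg/h.
Combined feed S14 = 1830 + 269.52 = 2099.5 kg/h.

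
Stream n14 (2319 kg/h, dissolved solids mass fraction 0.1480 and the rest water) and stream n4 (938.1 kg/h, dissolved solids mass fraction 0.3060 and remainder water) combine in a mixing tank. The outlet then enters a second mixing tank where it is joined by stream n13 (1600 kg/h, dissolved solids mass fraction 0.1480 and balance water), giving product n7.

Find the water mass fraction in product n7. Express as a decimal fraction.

0.8215

Overall, product flow = 4857.1 kg/h.
water in = 2319×0.852 + 938.1×0.694 + 1600×0.852 = 3990 kg/h.
water fraction in n7 = 0.8215.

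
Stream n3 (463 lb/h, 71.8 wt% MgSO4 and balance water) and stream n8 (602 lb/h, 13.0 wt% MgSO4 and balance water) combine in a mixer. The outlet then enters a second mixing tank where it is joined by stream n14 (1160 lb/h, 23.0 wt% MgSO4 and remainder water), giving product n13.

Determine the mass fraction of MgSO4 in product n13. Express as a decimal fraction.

0.304

Overall, product flow = 2225 lb/h.
MgSO4 in = 463×0.718 + 602×0.130 + 1160×0.230 = 677.49 lb/h.
MgSO4 fraction in n13 = 0.304.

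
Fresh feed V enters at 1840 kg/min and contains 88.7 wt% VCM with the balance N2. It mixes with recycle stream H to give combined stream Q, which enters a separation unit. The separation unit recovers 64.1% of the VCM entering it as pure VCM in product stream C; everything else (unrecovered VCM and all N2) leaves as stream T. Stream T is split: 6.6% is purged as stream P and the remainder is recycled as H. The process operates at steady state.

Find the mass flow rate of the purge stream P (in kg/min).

266.1 kg/min

N2 enters only via V and leaves only via the purge: 1840×0.113 = 0.066×(N2 in T), and the separation unit passes all N2, so N2 in Q = N2 in T = 3150.3 kg/min.
VCM in Q: m_A = 1840×0.887 + (1−0.066)·(1−0.641)·m_A, so m_A = 1632.1/0.6647 = 2455.4 kg/min.
T = (1−0.641)×2455.4 + 3150.3 = 4031.8 kg/min.
Purge P = 0.066×4031.8 = 266.1 kg/min.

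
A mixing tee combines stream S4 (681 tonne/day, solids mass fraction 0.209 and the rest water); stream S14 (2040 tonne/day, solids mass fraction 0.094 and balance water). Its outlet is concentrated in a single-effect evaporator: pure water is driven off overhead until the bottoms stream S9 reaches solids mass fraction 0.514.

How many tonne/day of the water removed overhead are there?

solids entering = 681×0.209 + 2040×0.094 = 334.09 tonne/day.
All solids reports to S9, so S9 = 334.09/0.514 = 649.98 tonne/day.
Total feed = 2721 tonne/day; overhead = 2721 − 649.98 = 2071 tonne/day.

2071 tonne/day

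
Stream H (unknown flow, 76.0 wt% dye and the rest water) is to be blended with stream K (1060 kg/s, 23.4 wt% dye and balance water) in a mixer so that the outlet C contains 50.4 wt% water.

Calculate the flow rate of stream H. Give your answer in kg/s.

Let H be the unknown flow. Total out = 1060 + H.
water balance: 811.96 + 0.240·H = 0.504·(1060 + H)
(0.240 − 0.504)·H = 0.504×1060 − 811.96 = -277.72
H = -277.72 / -0.264 = 1052 kg/s

1052 kg/s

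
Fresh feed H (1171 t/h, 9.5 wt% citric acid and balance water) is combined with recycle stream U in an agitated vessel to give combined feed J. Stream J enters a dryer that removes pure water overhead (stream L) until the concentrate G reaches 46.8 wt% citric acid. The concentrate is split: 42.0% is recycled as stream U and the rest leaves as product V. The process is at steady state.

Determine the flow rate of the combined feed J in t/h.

1343 t/h

Overall citric acid balance (none leaves overhead): citric acid in fresh feed = citric acid in product, i.e. 1171×0.095 = (1−0.420)·G·0.468.
G = 111.25/(0.468×0.580) = 409.83 t/h.
Recycle U = 0.420×409.83 = 172.13 t/h.
Combined feed J = 1171 + 172.13 = 1343.1 t/h.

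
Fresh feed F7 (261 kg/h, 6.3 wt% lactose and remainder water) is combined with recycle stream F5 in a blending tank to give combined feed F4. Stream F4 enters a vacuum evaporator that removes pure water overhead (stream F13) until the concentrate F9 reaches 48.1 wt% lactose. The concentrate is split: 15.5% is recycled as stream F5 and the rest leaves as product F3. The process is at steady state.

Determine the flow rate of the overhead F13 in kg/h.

Overall lactose balance (none leaves overhead): lactose in fresh feed = lactose in product, i.e. 261×0.063 = (1−0.155)·F9·0.481.
F9 = 16.443/(0.481×0.845) = 40.456 kg/h.
Recycle F5 = 0.155×40.456 = 6.2706 kg/h.
Combined feed F4 = 261 + 6.2706 = 267.27 kg/h.
Overhead F13 = F4 − F9 = 267.27 − 40.456 = 226.81 kg/h.

226.8 kg/h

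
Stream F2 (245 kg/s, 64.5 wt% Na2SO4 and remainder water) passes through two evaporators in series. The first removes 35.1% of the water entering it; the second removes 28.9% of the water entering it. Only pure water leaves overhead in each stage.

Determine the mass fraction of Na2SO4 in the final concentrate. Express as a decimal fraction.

0.797

water in feed = 245×0.355 = 86.975 kg/s.
After stage 1: water left = (1−0.351)×86.975 = 56.447; stream total = 214.47 kg/s.
After stage 2: water left = (1−0.289)×56.447 = 40.134; final concentrate = 198.16 kg/s.
Na2SO4 fraction = 158.03/198.16 = 0.797.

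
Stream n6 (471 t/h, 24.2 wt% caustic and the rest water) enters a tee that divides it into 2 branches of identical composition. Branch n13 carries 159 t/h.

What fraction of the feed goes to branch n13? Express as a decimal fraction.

0.338

Fraction to n13 = 159/471 = 0.3376.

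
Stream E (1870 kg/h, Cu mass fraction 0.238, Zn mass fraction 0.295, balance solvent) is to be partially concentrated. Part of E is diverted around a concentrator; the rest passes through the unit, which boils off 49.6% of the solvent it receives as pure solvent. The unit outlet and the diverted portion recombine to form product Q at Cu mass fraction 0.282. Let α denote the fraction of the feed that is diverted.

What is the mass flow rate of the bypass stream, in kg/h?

610.4 kg/h

All 1870×0.238 = 445.06 kg/h of Cu reaches Q, so Q = 445.06/0.282 = 1578.2 kg/h and vapour = 291.77 kg/h.
The evaporator receives (1−α)·1870 of feed at 0.467 solvent and removes 0.496 of that solvent:
0.496×0.467×(1−α)×1870 = 291.77
(1−α) = 291.77/433.15 = 0.6736;  α = 0.3264.
Bypass flow = 0.3264×1870 = 610.36 kg/h.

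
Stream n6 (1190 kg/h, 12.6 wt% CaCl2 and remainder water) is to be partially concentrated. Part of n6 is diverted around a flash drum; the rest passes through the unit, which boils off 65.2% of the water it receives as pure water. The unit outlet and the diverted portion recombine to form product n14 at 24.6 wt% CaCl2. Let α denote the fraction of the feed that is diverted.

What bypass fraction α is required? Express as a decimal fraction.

All 1190×0.126 = 149.94 kg/h of CaCl2 reaches n14, so n14 = 149.94/0.246 = 609.51 kg/h and vapour = 580.49 kg/h.
The evaporator receives (1−α)·1190 of feed at 0.874 water and removes 0.652 of that water:
0.652×0.874×(1−α)×1190 = 580.49
(1−α) = 580.49/678.12 = 0.8560;  α = 0.1440.

0.144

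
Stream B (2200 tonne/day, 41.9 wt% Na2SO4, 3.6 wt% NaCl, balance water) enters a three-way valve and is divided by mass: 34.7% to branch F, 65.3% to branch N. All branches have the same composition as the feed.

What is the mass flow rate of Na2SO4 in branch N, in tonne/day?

601.9 tonne/day

Branch N total = 0.653×2200 = 1436.6 tonne/day.
Na2SO4 in N = 0.419×1436.6 = 601.94 tonne/day.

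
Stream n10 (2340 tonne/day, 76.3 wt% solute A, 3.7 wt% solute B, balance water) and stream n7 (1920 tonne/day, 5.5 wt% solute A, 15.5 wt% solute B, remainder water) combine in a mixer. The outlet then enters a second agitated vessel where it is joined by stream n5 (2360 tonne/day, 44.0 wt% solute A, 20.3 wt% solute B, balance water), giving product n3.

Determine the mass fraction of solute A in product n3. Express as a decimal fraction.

Overall, product flow = 6620 tonne/day.
solute A in = 2340×0.763 + 1920×0.055 + 2360×0.440 = 2929.4 tonne/day.
solute A fraction in n3 = 0.443.

0.443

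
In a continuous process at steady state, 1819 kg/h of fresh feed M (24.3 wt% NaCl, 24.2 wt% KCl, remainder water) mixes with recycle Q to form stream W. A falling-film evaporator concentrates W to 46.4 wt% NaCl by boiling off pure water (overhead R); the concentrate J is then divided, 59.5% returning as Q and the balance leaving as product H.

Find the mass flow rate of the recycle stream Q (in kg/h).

1400 kg/h

Overall NaCl balance (none leaves overhead): NaCl in fresh feed = NaCl in product, i.e. 1819×0.243 = (1−0.595)·J·0.464.
J = 442.02/(0.464×0.405) = 2352.2 kg/h.
Recycle Q = 0.595×2352.2 = 1399.5 kg/h.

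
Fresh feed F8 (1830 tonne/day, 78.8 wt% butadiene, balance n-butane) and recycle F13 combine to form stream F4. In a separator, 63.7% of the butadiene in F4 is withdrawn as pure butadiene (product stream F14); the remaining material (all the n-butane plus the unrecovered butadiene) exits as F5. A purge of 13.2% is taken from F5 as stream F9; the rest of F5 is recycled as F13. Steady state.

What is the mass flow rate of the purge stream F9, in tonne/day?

488.8 tonne/day

n-butane enters only via F8 and leaves only via the purge: 1830×0.212 = 0.132×(n-butane in F5), and the separator passes all n-butane, so n-butane in F4 = n-butane in F5 = 2939.1 tonne/day.
butadiene in F4: m_A = 1830×0.788 + (1−0.132)·(1−0.637)·m_A, so m_A = 1442/0.6849 = 2105.4 tonne/day.
F5 = (1−0.637)×2105.4 + 2939.1 = 3703.4 tonne/day.
Purge F9 = 0.132×3703.4 = 488.84 tonne/day.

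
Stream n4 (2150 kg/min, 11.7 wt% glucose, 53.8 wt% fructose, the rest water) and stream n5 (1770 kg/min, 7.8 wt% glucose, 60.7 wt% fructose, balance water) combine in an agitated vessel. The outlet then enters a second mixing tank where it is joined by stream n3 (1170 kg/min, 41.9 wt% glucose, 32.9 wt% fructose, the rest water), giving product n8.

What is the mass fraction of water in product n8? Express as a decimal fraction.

Overall, product flow = 5090 kg/min.
water in = 2150×0.345 + 1770×0.315 + 1170×0.252 = 1594.1 kg/min.
water fraction in n8 = 0.313.

0.313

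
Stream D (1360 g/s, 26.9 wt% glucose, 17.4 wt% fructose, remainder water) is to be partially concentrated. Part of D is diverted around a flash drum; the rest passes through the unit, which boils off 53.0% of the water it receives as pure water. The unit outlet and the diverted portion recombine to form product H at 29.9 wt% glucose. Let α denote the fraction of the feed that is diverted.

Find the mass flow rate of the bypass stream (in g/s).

All 1360×0.269 = 365.84 g/s of glucose reaches H, so H = 365.84/0.299 = 1223.5 g/s and vapour = 136.45 g/s.
The evaporator receives (1−α)·1360 of feed at 0.557 water and removes 0.530 of that water:
0.530×0.557×(1−α)×1360 = 136.45
(1−α) = 136.45/401.49 = 0.3399;  α = 0.6601.
Bypass flow = 0.6601×1360 = 897.77 g/s.

897.8 g/s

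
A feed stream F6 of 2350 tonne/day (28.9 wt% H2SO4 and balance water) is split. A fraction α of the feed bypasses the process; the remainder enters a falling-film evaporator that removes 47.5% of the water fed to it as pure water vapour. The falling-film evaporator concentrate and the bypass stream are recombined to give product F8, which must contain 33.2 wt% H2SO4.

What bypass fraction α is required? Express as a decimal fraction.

All 2350×0.289 = 679.15 tonne/day of H2SO4 reaches F8, so F8 = 679.15/0.332 = 2045.6 tonne/day and vapour = 304.37 tonne/day.
The evaporator receives (1−α)·2350 of feed at 0.711 water and removes 0.475 of that water:
0.475×0.711×(1−α)×2350 = 304.37
(1−α) = 304.37/793.65 = 0.3835;  α = 0.6165.

0.616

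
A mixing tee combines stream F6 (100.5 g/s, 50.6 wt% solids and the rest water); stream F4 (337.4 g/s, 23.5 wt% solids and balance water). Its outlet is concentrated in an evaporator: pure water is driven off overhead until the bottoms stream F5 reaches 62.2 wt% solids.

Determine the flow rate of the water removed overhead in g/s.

228.7 g/s

solids entering = 100.5×0.506 + 337.4×0.235 = 130.14 g/s.
All solids reports to F5, so F5 = 130.14/0.622 = 209.23 g/s.
Total feed = 437.9 g/s; overhead = 437.9 − 209.23 = 228.67 g/s.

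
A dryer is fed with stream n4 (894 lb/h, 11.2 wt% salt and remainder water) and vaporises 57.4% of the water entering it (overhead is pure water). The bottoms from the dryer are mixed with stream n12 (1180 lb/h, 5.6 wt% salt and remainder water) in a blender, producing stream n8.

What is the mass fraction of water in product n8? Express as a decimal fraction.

Vapour removed = 0.574×0.888×894 = 455.68 lb/h; concentrate = 438.32 lb/h.
water reaching the mixer = 338.19 (from concentrate) + 1180×0.944 = 1452.1 lb/h.
Product flow = 438.32 + 1180 = 1618.3 lb/h; water fraction = 0.897.

0.897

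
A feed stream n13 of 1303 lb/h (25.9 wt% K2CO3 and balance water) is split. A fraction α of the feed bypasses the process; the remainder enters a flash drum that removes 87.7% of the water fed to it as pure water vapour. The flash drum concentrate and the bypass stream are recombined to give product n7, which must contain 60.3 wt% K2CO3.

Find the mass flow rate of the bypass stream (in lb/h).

All 1303×0.259 = 337.48 lb/h of K2CO3 reaches n7, so n7 = 337.48/0.603 = 559.66 lb/h and vapour = 743.34 lb/h.
The evaporator receives (1−α)·1303 of feed at 0.741 water and removes 0.877 of that water:
0.877×0.741×(1−α)×1303 = 743.34
(1−α) = 743.34/846.76 = 0.8779;  α = 0.1221.
Bypass flow = 0.1221×1303 = 159.15 lb/h.

159.2 lb/h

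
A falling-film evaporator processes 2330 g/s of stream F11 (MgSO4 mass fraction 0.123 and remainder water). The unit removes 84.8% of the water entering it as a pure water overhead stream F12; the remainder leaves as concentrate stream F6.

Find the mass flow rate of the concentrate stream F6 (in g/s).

597.2 g/s

water entering = 2330×0.877 = 2043.4 g/s; overhead removed = 0.848×2043.4 = 1732.8 g/s.
Concentrate = 2330 − 1732.8 = 597.19 g/s.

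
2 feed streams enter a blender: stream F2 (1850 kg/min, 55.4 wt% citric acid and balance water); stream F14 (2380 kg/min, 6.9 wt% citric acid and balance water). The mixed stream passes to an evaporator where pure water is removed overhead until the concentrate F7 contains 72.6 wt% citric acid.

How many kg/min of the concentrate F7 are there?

citric acid entering = 1850×0.554 + 2380×0.069 = 1189.1 kg/min.
All citric acid reports to F7, so F7 = 1189.1/0.726 = 1637.9 kg/min.

1638 kg/min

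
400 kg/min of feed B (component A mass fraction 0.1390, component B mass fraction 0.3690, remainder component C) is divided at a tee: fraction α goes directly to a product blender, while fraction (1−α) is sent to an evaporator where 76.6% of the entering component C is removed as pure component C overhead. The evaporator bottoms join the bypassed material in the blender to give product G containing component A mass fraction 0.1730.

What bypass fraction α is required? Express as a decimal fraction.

0.479

All 400×0.139 = 55.6 kg/min of component A reaches G, so G = 55.6/0.173 = 321.39 kg/min and vapour = 78.613 kg/min.
The evaporator receives (1−α)·400 of feed at 0.492 component C and removes 0.766 of that component C:
0.766×0.492×(1−α)×400 = 78.613
(1−α) = 78.613/150.75 = 0.5215;  α = 0.4785.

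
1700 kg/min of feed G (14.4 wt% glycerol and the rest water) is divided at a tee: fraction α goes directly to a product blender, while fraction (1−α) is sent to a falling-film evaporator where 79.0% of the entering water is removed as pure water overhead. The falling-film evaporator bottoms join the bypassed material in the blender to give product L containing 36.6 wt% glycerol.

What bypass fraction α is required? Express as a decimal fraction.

All 1700×0.144 = 244.8 kg/min of glycerol reaches L, so L = 244.8/0.366 = 668.85 kg/min and vapour = 1031.1 kg/min.
The evaporator receives (1−α)·1700 of feed at 0.856 water and removes 0.790 of that water:
0.790×0.856×(1−α)×1700 = 1031.1
(1−α) = 1031.1/1149.6 = 0.8970;  α = 0.1030.

0.103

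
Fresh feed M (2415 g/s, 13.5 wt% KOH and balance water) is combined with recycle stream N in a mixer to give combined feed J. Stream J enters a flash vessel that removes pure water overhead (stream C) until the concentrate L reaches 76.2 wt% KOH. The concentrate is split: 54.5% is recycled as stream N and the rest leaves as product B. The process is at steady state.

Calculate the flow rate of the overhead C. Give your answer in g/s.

1987 g/s

Overall KOH balance (none leaves overhead): KOH in fresh feed = KOH in product, i.e. 2415×0.135 = (1−0.545)·L·0.762.
L = 326.03/(0.762×0.455) = 940.34 g/s.
Recycle N = 0.545×940.34 = 512.48 g/s.
Combined feed J = 2415 + 512.48 = 2927.5 g/s.
Overhead C = J − L = 2927.5 − 940.34 = 1987.1 g/s.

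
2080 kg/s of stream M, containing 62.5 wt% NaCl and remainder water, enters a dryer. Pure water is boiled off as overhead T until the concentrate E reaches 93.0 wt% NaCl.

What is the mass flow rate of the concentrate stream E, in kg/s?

NaCl is conserved: 2080×0.625 = 1300 kg/s all reports to the concentrate.
Concentrate = 1300/(target fraction) = 1397.8 kg/s.

1398 kg/s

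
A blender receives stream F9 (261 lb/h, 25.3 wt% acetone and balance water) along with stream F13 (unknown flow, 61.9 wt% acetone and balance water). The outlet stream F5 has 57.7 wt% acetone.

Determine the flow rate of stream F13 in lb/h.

2013 lb/h

Let F13 be the unknown flow. Total out = 261 + F13.
acetone balance: 66.033 + 0.619·F13 = 0.577·(261 + F13)
(0.619 − 0.577)·F13 = 0.577×261 − 66.033 = 84.564
F13 = 84.564 / 0.042 = 2013.4 lb/h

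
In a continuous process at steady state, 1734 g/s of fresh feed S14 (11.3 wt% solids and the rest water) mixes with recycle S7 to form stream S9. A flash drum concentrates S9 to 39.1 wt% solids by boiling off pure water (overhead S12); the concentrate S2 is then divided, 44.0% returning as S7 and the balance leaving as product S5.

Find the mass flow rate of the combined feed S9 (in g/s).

2128 g/s

Overall solids balance (none leaves overhead): solids in fresh feed = solids in product, i.e. 1734×0.113 = (1−0.440)·S2·0.391.
S2 = 195.94/(0.391×0.560) = 894.88 g/s.
Recycle S7 = 0.440×894.88 = 393.75 g/s.
Combined feed S9 = 1734 + 393.75 = 2127.7 g/s.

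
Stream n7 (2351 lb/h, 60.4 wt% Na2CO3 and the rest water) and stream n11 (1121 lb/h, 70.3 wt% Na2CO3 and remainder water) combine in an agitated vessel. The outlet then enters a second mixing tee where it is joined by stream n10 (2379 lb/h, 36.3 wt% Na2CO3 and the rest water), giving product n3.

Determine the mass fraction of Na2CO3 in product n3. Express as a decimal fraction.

Overall, product flow = 5851 lb/h.
Na2CO3 in = 2351×0.604 + 1121×0.703 + 2379×0.363 = 3071.6 lb/h.
Na2CO3 fraction in n3 = 0.525.

0.525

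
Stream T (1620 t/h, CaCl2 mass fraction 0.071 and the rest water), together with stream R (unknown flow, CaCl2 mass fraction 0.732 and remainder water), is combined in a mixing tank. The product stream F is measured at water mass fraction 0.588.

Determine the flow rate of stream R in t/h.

Let R be the unknown flow. Total out = 1620 + R.
water balance: 1505 + 0.268·R = 0.588·(1620 + R)
(0.268 − 0.588)·R = 0.588×1620 − 1505 = -552.42
R = -552.42 / -0.320 = 1726.3 t/h

1726 t/h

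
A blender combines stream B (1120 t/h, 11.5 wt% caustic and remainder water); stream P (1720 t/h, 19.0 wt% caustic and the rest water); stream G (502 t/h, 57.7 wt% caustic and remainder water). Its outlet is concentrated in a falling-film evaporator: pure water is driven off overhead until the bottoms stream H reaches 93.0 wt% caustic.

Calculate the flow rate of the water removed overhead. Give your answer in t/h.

2541 t/h

caustic entering = 1120×0.115 + 1720×0.190 + 502×0.577 = 745.25 t/h.
All caustic reports to H, so H = 745.25/0.930 = 801.35 t/h.
Total feed = 3342 t/h; overhead = 3342 − 801.35 = 2540.7 t/h.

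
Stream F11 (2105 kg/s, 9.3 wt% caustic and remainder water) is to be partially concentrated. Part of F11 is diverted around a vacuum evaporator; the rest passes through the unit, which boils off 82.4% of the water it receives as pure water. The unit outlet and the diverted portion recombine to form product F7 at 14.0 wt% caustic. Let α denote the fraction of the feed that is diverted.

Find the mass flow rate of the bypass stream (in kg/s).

All 2105×0.093 = 195.76 kg/s of caustic reaches F7, so F7 = 195.76/0.140 = 1398.3 kg/s and vapour = 706.68 kg/s.
The evaporator receives (1−α)·2105 of feed at 0.907 water and removes 0.824 of that water:
0.824×0.907×(1−α)×2105 = 706.68
(1−α) = 706.68/1573.2 = 0.4492;  α = 0.5508.
Bypass flow = 0.5508×2105 = 1159.4 kg/s.

1159 kg/s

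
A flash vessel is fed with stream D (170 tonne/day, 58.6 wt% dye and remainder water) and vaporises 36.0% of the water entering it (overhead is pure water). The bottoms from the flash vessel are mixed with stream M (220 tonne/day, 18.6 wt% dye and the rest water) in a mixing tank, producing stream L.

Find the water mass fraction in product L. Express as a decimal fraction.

Vapour removed = 0.360×0.414×170 = 25.337 tonne/day; concentrate = 144.66 tonne/day.
water reaching the mixer = 45.043 (from concentrate) + 220×0.814 = 224.12 tonne/day.
Product flow = 144.66 + 220 = 364.66 tonne/day; water fraction = 0.615.

0.615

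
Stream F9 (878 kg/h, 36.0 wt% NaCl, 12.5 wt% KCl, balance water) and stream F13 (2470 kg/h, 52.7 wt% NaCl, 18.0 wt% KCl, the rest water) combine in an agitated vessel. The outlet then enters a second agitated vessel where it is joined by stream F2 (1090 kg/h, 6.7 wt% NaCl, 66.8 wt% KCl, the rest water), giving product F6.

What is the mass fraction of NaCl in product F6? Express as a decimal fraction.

0.381

Overall, product flow = 4438 kg/h.
NaCl in = 878×0.360 + 2470×0.527 + 1090×0.067 = 1690.8 kg/h.
NaCl fraction in F6 = 0.381.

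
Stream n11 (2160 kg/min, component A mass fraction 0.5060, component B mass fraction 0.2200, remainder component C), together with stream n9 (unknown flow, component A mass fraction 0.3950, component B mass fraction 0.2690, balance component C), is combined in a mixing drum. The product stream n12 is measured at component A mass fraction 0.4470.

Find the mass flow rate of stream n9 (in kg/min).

Let n9 be the unknown flow. Total out = 2160 + n9.
component A balance: 1093 + 0.395·n9 = 0.447·(2160 + n9)
(0.395 − 0.447)·n9 = 0.447×2160 − 1093 = -127.44
n9 = -127.44 / -0.052 = 2450.8 kg/min

2451 kg/min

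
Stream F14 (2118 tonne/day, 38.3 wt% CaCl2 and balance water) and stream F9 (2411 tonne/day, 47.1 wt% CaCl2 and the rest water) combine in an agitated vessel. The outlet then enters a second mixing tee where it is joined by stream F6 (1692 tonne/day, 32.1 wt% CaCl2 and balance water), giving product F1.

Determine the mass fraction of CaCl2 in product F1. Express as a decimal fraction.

Overall, product flow = 6221 tonne/day.
CaCl2 in = 2118×0.383 + 2411×0.471 + 1692×0.321 = 2489.9 tonne/day.
CaCl2 fraction in F1 = 0.400.

0.400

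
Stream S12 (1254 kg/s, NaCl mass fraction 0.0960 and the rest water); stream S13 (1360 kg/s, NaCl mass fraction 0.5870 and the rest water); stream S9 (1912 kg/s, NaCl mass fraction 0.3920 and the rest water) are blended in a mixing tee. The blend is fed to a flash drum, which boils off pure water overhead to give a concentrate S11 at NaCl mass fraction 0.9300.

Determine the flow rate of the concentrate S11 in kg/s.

1794 kg/s

NaCl entering = 1254×0.096 + 1360×0.587 + 1912×0.392 = 1668.2 kg/s.
All NaCl reports to S11, so S11 = 1668.2/0.930 = 1793.8 kg/s.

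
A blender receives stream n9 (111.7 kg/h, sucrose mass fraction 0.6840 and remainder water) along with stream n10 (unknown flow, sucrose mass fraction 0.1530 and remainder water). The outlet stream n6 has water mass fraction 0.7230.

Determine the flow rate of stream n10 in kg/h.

366.6 kg/h

Let n10 be the unknown flow. Total out = 111.7 + n10.
water balance: 35.297 + 0.847·n10 = 0.723·(111.7 + n10)
(0.847 − 0.723)·n10 = 0.723×111.7 − 35.297 = 45.462
n10 = 45.462 / 0.124 = 366.63 kg/h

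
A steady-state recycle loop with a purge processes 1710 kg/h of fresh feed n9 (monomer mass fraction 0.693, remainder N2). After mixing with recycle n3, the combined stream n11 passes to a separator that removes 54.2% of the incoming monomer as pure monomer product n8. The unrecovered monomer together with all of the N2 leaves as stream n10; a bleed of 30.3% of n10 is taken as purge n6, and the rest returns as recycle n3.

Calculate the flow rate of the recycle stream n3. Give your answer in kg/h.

N2 enters only via n9 and leaves only via the purge: 1710×0.307 = 0.303×(N2 in n10), and the separator passes all N2, so N2 in n11 = N2 in n10 = 1732.6 kg/h.
monomer in n11: m_A = 1710×0.693 + (1−0.303)·(1−0.542)·m_A, so m_A = 1185/0.6808 = 1740.7 kg/h.
n10 = (1−0.542)×1740.7 + 1732.6 = 2529.8 kg/h.
Recycle n3 = (1−0.303)×2529.8 = 1763.3 kg/h.

1763 kg/h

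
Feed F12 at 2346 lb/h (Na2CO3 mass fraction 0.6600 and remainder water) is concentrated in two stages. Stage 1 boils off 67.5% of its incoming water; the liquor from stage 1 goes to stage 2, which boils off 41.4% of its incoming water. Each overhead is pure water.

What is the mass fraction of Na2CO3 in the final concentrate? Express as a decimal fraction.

0.9107

water in feed = 2346×0.340 = 797.64 lb/h.
After stage 1: water left = (1−0.675)×797.64 = 259.23; stream total = 1807.6 lb/h.
After stage 2: water left = (1−0.414)×259.23 = 151.91; final concentrate = 1700.3 lb/h.
Na2CO3 fraction = 1548.4/1700.3 = 0.9107.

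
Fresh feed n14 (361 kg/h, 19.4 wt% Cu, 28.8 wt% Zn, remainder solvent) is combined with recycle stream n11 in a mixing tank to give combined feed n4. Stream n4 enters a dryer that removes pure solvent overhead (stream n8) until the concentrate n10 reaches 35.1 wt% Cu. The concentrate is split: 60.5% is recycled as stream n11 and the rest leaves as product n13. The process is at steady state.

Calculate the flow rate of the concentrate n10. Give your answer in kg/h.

505.1 kg/h

Overall Cu balance (none leaves overhead): Cu in fresh feed = Cu in product, i.e. 361×0.194 = (1−0.605)·n10·0.351.
n10 = 70.034/(0.351×0.395) = 505.13 kg/h.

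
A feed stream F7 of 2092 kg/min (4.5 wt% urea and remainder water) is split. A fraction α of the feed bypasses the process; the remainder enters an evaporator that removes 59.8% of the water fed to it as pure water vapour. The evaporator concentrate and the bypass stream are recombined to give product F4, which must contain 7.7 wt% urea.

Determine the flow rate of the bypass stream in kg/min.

569.6 kg/min

All 2092×0.045 = 94.14 kg/min of urea reaches F4, so F4 = 94.14/0.077 = 1222.6 kg/min and vapour = 869.4 kg/min.
The evaporator receives (1−α)·2092 of feed at 0.955 water and removes 0.598 of that water:
0.598×0.955×(1−α)×2092 = 869.4
(1−α) = 869.4/1194.7 = 0.7277;  α = 0.2723.
Bypass flow = 0.2723×2092 = 569.64 kg/min.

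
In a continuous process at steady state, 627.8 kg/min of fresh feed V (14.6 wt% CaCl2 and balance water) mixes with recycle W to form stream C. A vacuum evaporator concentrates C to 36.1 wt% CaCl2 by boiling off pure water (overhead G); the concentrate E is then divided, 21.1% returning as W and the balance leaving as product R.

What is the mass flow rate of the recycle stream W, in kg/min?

Overall CaCl2 balance (none leaves overhead): CaCl2 in fresh feed = CaCl2 in product, i.e. 627.8×0.146 = (1−0.211)·E·0.361.
E = 91.659/(0.361×0.789) = 321.8 kg/min.
Recycle W = 0.211×321.8 = 67.9 kg/min.

67.9 kg/min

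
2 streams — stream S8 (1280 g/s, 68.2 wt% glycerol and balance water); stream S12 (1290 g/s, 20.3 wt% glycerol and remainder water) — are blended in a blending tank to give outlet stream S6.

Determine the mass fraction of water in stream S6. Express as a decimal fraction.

0.558

Total flow out = 1280 + 1290 = 2570 g/s.
water in = 1280×0.318 + 1290×0.797 = 1435.2 g/s.
water mass fraction in S6 = 1435.2/2570 = 0.558.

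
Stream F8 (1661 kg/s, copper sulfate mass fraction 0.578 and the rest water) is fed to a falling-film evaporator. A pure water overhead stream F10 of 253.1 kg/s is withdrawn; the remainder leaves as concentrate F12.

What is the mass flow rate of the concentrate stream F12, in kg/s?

1408 kg/s

Concentrate = 1661 − 253.1 = 1407.9 kg/s.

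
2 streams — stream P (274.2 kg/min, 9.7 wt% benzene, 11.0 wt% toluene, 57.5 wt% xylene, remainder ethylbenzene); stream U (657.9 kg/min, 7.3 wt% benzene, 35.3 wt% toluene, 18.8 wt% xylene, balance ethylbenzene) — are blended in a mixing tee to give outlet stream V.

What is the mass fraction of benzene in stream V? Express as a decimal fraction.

0.080

Total flow out = 274.2 + 657.9 = 932.1 kg/min.
benzene in = 274.2×0.097 + 657.9×0.073 = 74.624 kg/min.
benzene mass fraction in V = 74.624/932.1 = 0.080.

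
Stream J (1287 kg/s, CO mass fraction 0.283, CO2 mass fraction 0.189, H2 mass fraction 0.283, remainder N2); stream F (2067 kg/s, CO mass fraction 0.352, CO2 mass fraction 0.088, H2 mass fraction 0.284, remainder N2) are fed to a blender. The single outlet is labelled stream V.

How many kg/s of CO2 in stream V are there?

425.1 kg/s

CO2 out = CO2 in = 1287×0.189 + 2067×0.088 = 425.14 kg/s.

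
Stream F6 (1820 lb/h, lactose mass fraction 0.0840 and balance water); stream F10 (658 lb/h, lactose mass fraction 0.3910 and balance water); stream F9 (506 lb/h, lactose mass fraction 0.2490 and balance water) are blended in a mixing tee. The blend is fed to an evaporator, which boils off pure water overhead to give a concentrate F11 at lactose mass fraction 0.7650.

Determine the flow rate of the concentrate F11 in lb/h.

lactose entering = 1820×0.084 + 658×0.391 + 506×0.249 = 536.15 lb/h.
All lactose reports to F11, so F11 = 536.15/0.765 = 700.85 lb/h.

700.9 lb/h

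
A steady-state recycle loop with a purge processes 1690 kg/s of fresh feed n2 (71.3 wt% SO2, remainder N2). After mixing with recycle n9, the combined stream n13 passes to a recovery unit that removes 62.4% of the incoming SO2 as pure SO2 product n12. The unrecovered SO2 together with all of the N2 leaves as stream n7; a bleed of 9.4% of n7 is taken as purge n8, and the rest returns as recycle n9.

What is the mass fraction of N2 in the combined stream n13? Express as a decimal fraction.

0.738

N2 enters only via n2 and leaves only via the purge: 1690×0.287 = 0.094×(N2 in n7), and the recovery unit passes all N2, so N2 in n13 = N2 in n7 = 5159.9 kg/s.
SO2 in n13: m_A = 1690×0.713 + (1−0.094)·(1−0.624)·m_A, so m_A = 1205/0.6593 = 1827.5 kg/s.
n13 = 1827.5 + 5159.9 = 6987.4 kg/s.
N2 fraction in n13 = 5159.9/6987.4 = 0.738.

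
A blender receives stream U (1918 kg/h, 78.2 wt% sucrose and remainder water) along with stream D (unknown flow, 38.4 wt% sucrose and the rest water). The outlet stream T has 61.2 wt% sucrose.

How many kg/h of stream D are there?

1430 kg/h

Let D be the unknown flow. Total out = 1918 + D.
sucrose balance: 1499.9 + 0.384·D = 0.612·(1918 + D)
(0.384 − 0.612)·D = 0.612×1918 − 1499.9 = -326.06
D = -326.06 / -0.228 = 1430.1 kg/h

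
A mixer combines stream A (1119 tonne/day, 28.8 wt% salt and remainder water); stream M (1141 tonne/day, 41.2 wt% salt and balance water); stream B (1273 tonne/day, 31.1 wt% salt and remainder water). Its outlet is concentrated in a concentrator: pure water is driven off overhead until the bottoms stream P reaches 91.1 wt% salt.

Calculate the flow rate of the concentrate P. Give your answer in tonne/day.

salt entering = 1119×0.288 + 1141×0.412 + 1273×0.311 = 1188.3 tonne/day.
All salt reports to P, so P = 1188.3/0.911 = 1304.4 tonne/day.

1304 tonne/day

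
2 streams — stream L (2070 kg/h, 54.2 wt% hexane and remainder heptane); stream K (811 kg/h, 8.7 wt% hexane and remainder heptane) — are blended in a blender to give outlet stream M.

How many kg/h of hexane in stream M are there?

hexane out = hexane in = 2070×0.542 + 811×0.087 = 1192.5 kg/h.

1192 kg/h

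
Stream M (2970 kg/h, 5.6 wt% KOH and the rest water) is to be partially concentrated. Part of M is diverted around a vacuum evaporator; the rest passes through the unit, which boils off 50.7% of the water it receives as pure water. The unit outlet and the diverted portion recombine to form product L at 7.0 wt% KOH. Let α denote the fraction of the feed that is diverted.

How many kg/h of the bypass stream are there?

1729 kg/h

All 2970×0.056 = 166.32 kg/h of KOH reaches L, so L = 166.32/0.070 = 2376 kg/h and vapour = 594 kg/h.
The evaporator receives (1−α)·2970 of feed at 0.944 water and removes 0.507 of that water:
0.507×0.944×(1−α)×2970 = 594
(1−α) = 594/1421.5 = 0.4179;  α = 0.5821.
Bypass flow = 0.5821×2970 = 1728.9 kg/h.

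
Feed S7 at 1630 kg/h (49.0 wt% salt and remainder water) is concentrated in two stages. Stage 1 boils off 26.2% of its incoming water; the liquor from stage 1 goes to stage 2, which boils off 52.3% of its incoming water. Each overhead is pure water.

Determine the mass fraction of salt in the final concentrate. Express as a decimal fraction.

water in feed = 1630×0.510 = 831.3 kg/h.
After stage 1: water left = (1−0.262)×831.3 = 613.5; stream total = 1412.2 kg/h.
After stage 2: water left = (1−0.523)×613.5 = 292.64; final concentrate = 1091.3 kg/h.
salt fraction = 798.7/1091.3 = 0.732.

0.732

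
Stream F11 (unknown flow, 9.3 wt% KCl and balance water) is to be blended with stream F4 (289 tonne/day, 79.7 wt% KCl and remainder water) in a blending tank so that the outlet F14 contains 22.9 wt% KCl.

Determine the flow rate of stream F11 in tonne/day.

1207 tonne/day

Let F11 be the unknown flow. Total out = 289 + F11.
KCl balance: 230.33 + 0.093·F11 = 0.229·(289 + F11)
(0.093 − 0.229)·F11 = 0.229×289 − 230.33 = -164.15
F11 = -164.15 / -0.136 = 1207 tonne/day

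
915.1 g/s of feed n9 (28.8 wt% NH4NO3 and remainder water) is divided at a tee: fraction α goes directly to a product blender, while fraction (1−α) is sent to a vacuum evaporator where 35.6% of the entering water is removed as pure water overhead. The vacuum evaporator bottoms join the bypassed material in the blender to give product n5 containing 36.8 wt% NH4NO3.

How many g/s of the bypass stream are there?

All 915.1×0.288 = 263.55 g/s of NH4NO3 reaches n5, so n5 = 263.55/0.368 = 716.17 g/s and vapour = 198.93 g/s.
The evaporator receives (1−α)·915.1 of feed at 0.712 water and removes 0.356 of that water:
0.356×0.712×(1−α)×915.1 = 198.93
(1−α) = 198.93/231.95 = 0.8577;  α = 0.1423.
Bypass flow = 0.1423×915.1 = 130.26 g/s.

130.3 g/s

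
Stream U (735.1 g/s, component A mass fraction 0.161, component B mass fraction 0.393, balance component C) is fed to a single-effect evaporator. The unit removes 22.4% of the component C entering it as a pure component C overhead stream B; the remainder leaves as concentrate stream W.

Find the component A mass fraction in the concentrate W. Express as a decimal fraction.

0.179

component A is not removed: 735.1×0.161 = 118.35 g/s of component A enters W.
component C entering = 735.1×0.446 = 327.85 g/s; overhead removed = 0.224×327.85 = 73.439 g/s.
Concentrate = 735.1 − 73.439 = 661.66 g/s.
Mass fraction = 118.35/661.66 = 0.179.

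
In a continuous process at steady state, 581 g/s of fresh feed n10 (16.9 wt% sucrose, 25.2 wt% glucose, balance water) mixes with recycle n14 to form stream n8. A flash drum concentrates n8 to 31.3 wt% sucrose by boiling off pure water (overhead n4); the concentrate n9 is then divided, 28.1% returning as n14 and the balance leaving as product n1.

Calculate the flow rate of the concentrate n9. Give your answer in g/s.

436.3 g/s

Overall sucrose balance (none leaves overhead): sucrose in fresh feed = sucrose in product, i.e. 581×0.169 = (1−0.281)·n9·0.313.
n9 = 98.189/(0.313×0.719) = 436.3 g/s.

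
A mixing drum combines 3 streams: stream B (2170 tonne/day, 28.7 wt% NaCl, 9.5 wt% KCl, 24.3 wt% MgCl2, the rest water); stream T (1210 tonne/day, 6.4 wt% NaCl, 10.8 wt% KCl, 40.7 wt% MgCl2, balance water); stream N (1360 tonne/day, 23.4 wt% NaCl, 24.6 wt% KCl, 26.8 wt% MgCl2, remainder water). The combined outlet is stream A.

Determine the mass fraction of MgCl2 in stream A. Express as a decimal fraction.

Total flow out = 2170 + 1210 + 1360 = 4740 tonne/day.
MgCl2 in = 2170×0.243 + 1210×0.407 + 1360×0.268 = 1384.3 tonne/day.
MgCl2 mass fraction in A = 1384.3/4740 = 0.2920.

0.2920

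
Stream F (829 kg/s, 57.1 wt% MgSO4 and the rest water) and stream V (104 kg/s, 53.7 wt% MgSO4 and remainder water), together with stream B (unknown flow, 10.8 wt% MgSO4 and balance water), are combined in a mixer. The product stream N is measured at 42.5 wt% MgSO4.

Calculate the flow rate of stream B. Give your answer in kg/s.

418.6 kg/s

Let B be the unknown flow. Total out = 933 + B.
MgSO4 balance: 529.21 + 0.108·B = 0.425·(933 + B)
(0.108 − 0.425)·B = 0.425×933 − 529.21 = -132.68
B = -132.68 / -0.317 = 418.56 kg/s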